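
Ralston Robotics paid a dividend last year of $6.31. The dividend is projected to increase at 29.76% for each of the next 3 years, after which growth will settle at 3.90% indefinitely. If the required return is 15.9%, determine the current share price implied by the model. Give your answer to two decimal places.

Two-stage DDM. Project D₁…D_3 at 0.2976, terminal growth 0.039, discount at r = 0.159.
D_1 = 8.1879
D_2 = 10.6246
D_3 = 13.7864
Terminal value at t=3: TV = D_4/(r−g) = 14.3241/(0.159−0.039) = 119.3675
P₀ = 8.1879/(1+0.159)^1 + 10.6246/(1+0.159)^2 + 13.7864/(1+0.159)^3 + 119.3675/(1+0.159)^3 = 100.5011

$100.50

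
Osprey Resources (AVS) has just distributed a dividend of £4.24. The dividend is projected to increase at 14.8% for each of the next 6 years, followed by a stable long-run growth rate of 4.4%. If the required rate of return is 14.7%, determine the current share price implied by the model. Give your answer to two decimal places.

Two-stage DDM. Project D₁…D_6 at 0.148, terminal growth 0.044, discount at r = 0.147.
D_1 = 4.8675
D_2 = 5.5879
D_3 = 6.4149
D_4 = 7.3643
D_5 = 8.4543
D_6 = 9.7055
Terminal value at t=6: TV = D_7/(r−g) = 10.1325/(0.147−0.044) = 98.3740
P₀ = 4.8675/(1+0.147)^1 + 5.5879/(1+0.147)^2 + 6.4149/(1+0.147)^3 + 7.3643/(1+0.147)^4 + 8.4543/(1+0.147)^5 + 9.7055/(1+0.147)^6 + 98.3740/(1+0.147)^6 = 68.7194

£68.72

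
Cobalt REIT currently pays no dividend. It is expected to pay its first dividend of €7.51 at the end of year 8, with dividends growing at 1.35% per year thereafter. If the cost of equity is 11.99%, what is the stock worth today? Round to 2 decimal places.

€31.95

Deferred-dividend DDM. At t=7 the remaining stream is a growing perpetuity with first payment D_8 = 7.51.
V_7 = D_8/(r−g) = 7.51/(0.1199−0.0135) = 70.5827
P₀ = V_7/(1+r)^7 = 70.5827/(1+0.1199)^7 = 31.9480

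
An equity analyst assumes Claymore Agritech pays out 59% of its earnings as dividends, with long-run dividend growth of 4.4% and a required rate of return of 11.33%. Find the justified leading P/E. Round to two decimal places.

Justified leading P/E = b/(r−g) = 0.59/(0.1133−0.044) = 8.5137

8.51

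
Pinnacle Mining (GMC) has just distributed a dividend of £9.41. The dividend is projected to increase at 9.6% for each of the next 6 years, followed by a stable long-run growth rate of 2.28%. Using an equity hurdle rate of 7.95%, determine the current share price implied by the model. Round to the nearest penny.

£245.48

Two-stage DDM. Project D₁…D_6 at 0.096, terminal growth 0.0228, discount at r = 0.0795.
D_1 = 10.3134
D_2 = 11.3034
D_3 = 12.3886
D_4 = 13.5779
D_5 = 14.8814
D_6 = 16.3100
Terminal value at t=6: TV = D_7/(r−g) = 16.6818/(0.0795−0.0228) = 294.2122
P₀ = 10.3134/(1+0.0795)^1 + 11.3034/(1+0.0795)^2 + 12.3886/(1+0.0795)^3 + 13.5779/(1+0.0795)^4 + 14.8814/(1+0.0795)^5 + 16.3100/(1+0.0795)^6 + 294.2122/(1+0.0795)^6 = 245.4780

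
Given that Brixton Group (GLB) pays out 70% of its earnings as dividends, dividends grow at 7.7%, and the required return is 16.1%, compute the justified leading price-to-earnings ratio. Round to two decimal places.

8.33

Justified leading P/E = b/(r−g) = 0.70/(0.161−0.077) = 8.3333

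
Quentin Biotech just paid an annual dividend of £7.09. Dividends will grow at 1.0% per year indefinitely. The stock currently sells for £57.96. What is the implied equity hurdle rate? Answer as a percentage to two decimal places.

Rearranging the constant-growth DDM: r = D₁/P₀ + g.
D₁ = 7.09 × (1 + 0.01) = 7.1609.
r = 7.1609 / 57.96 + 0.01 = 0.12355 + 0.01 = 0.13355

13.35%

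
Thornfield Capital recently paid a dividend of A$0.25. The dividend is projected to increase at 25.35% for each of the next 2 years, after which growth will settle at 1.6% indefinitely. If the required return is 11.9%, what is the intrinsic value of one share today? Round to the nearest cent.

Two-stage DDM. Project D₁…D_2 at 0.2535, terminal growth 0.016, discount at r = 0.119.
D_1 = 0.3134
D_2 = 0.3928
Terminal value at t=2: TV = D_3/(r−g) = 0.3991/(0.119−0.016) = 3.8748
P₀ = 0.3134/(1+0.119)^1 + 0.3928/(1+0.119)^2 + 3.8748/(1+0.119)^2 = 3.6882

A$3.69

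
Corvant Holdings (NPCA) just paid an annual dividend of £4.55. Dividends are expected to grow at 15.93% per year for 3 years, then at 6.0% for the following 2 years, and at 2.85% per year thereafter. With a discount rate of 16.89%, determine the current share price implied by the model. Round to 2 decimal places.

Three-stage DDM. Project D₁…D_5; terminal Gordon value at t=5 with g = 0.0285; discount at r = 0.1689.
D_1 = 5.2748
D_2 = 6.1151
D_3 = 7.0892
D_4 = 7.5146
D_5 = 7.9655
TV_5 = 8.1925/(0.1689−0.0285) = 58.3509
P₀ = Σ Dₜ/(1+r)ᵗ + TV_5/(1+r)^5 = 47.8425

£47.84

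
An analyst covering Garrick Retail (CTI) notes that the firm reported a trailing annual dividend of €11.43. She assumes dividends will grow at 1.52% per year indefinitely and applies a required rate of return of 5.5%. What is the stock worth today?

€291.55

Gordon growth model: P₀ = D₁/(r − g). D₁ = 11.43 × (1 + 0.0152) = 11.6037.
P₀ = 11.6037 / (0.055 − 0.0152) = 11.6037 / 0.0398 = 291.5512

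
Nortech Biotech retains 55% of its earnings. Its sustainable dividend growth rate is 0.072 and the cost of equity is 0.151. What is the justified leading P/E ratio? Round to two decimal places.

5.70

Payout ratio b = 1 − 0.55 = 0.45.
Justified leading P/E = b/(r−g) = 0.45/(0.151−0.072) = 5.6962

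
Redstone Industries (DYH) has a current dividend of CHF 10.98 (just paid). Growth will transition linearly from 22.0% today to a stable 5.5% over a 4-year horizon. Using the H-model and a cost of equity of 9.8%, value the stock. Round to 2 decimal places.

CHF 353.66

H-model: P₀ = D₀[(1+g_L) + H(g_S−g_L)]/(r−g_L), with H = 4/2 = 2.
P₀ = 10.98 × [(1+0.055) + 2×(0.22−0.055)] / (0.098−0.055)
   = 10.98 × 1.3850 / 0.043 = 353.6581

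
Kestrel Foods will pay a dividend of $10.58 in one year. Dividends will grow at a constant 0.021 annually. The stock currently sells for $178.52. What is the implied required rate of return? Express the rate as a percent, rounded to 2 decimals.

8.03%

Rearranging the constant-growth DDM: r = D₁/P₀ + g.
r = 10.5800 / 178.52 + 0.021 = 0.05927 + 0.021 = 0.08027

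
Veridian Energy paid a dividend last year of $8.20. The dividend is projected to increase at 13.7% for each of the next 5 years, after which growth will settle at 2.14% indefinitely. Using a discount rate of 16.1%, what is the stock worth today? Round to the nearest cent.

Two-stage DDM. Project D₁…D_5 at 0.137, terminal growth 0.0214, discount at r = 0.161.
D_1 = 9.3234
D_2 = 10.6007
D_3 = 12.0530
D_4 = 13.7043
D_5 = 15.5817
Terminal value at t=5: TV = D_6/(r−g) = 15.9152/(0.161−0.0214) = 114.0057
P₀ = 9.3234/(1+0.161)^1 + 10.6007/(1+0.161)^2 + 12.0530/(1+0.161)^3 + 13.7043/(1+0.161)^4 + 15.5817/(1+0.161)^5 + 114.0057/(1+0.161)^5 = 92.5726

$92.57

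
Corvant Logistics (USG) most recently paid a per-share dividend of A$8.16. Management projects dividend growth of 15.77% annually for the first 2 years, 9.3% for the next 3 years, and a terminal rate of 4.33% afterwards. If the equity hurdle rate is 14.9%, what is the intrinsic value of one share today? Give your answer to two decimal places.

A$109.40

Three-stage DDM. Project D₁…D_5; terminal Gordon value at t=5 with g = 0.0433; discount at r = 0.149.
D_1 = 9.4468
D_2 = 10.9366
D_3 = 11.9537
D_4 = 13.0654
D_5 = 14.2805
TV_5 = 14.8988/(0.149−0.0433) = 140.9538
P₀ = Σ Dₜ/(1+r)ᵗ + TV_5/(1+r)^5 = 109.3977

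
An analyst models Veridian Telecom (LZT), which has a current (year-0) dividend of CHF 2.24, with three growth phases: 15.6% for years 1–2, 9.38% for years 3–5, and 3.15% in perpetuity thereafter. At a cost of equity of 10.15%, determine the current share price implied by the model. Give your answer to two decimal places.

CHF 47.71

Three-stage DDM. Project D₁…D_5; terminal Gordon value at t=5 with g = 0.0315; discount at r = 0.1015.
D_1 = 2.5894
D_2 = 2.9934
D_3 = 3.2742
D_4 = 3.5813
D_5 = 3.9172
TV_5 = 4.0406/(0.1015−0.0315) = 57.7230
P₀ = Σ Dₜ/(1+r)ᵗ + TV_5/(1+r)^5 = 47.7145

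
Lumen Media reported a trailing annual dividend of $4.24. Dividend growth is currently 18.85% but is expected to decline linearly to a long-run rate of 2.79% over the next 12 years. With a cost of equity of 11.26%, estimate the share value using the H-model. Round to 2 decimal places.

$99.69

H-model: P₀ = D₀[(1+g_L) + H(g_S−g_L)]/(r−g_L), with H = 12/2 = 6.
P₀ = 4.24 × [(1+0.0279) + 6×(0.1885−0.0279)] / (0.1126−0.0279)
   = 4.24 × 1.9915 / 0.0847 = 99.6926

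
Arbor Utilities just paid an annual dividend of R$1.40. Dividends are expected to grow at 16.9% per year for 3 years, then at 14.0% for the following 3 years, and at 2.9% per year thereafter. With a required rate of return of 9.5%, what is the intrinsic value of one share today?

R$40.30

Three-stage DDM. Project D₁…D_6; terminal Gordon value at t=6 with g = 0.029; discount at r = 0.095.
D_1 = 1.6366
D_2 = 1.9132
D_3 = 2.2365
D_4 = 2.5496
D_5 = 2.9066
D_6 = 3.3135
TV_6 = 3.4096/(0.095−0.029) = 51.6604
P₀ = Σ Dₜ/(1+r)ᵗ + TV_6/(1+r)^6 = 40.3047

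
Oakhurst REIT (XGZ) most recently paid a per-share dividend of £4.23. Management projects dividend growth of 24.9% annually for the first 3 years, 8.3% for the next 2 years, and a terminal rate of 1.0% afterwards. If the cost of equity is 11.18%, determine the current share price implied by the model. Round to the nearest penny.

£84.08

Three-stage DDM. Project D₁…D_5; terminal Gordon value at t=5 with g = 0.01; discount at r = 0.1118.
D_1 = 5.2833
D_2 = 6.5988
D_3 = 8.2419
D_4 = 8.9260
D_5 = 9.6668
TV_5 = 9.7635/(0.1118−0.01) = 95.9087
P₀ = Σ Dₜ/(1+r)ᵗ + TV_5/(1+r)^5 = 84.0779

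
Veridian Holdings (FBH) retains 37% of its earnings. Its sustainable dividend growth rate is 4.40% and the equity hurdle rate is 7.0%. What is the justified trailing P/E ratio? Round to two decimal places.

Payout ratio b = 1 − 0.37 = 0.63.
Justified trailing P/E = b(1+g)/(r−g) = 0.63×(1+0.044)/(0.07−0.044) = 25.2969

25.30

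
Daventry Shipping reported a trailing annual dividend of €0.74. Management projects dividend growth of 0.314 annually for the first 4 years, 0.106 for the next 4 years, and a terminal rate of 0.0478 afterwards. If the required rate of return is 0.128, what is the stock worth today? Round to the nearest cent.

€26.04

Three-stage DDM. Project D₁…D_8; terminal Gordon value at t=8 with g = 0.0478; discount at r = 0.128.
D_1 = 0.9724
D_2 = 1.2777
D_3 = 1.6789
D_4 = 2.2060
D_5 = 2.4399
D_6 = 2.6985
D_7 = 2.9845
D_8 = 3.3009
TV_8 = 3.4587/(0.128−0.0478) = 43.1259
P₀ = Σ Dₜ/(1+r)ᵗ + TV_8/(1+r)^8 = 26.0422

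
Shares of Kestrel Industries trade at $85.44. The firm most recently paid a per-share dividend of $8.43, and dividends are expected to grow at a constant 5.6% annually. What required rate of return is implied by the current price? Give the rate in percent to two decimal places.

Rearranging the constant-growth DDM: r = D₁/P₀ + g.
D₁ = 8.43 × (1 + 0.056) = 8.9021.
r = 8.9021 / 85.44 + 0.056 = 0.10419 + 0.056 = 0.16019

16.02%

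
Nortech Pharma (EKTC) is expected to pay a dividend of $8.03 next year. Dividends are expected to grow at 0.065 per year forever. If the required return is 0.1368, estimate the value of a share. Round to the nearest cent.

Gordon growth model: P₀ = D₁/(r − g), with D₁ = 8.03 given directly.
P₀ = 8.0300 / (0.1368 − 0.065) = 8.0300 / 0.0718 = 111.8384

$111.84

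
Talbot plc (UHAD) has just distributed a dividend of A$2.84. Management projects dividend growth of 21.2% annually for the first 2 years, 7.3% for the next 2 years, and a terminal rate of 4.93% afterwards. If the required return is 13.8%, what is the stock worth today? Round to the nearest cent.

A$46.03

Three-stage DDM. Project D₁…D_4; terminal Gordon value at t=4 with g = 0.0493; discount at r = 0.138.
D_1 = 3.4421
D_2 = 4.1718
D_3 = 4.4763
D_4 = 4.8031
TV_4 = 5.0399/(0.138−0.0493) = 56.8197
P₀ = Σ Dₜ/(1+r)ᵗ + TV_4/(1+r)^4 = 46.0262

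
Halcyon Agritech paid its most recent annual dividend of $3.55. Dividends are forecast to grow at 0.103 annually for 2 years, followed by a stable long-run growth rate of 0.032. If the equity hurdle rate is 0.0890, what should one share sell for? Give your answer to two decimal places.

$73.17

Two-stage DDM. Project D₁…D_2 at 0.103, terminal growth 0.032, discount at r = 0.089.
D_1 = 3.9156
D_2 = 4.3190
Terminal value at t=2: TV = D_3/(r−g) = 4.4572/(0.089−0.032) = 78.1959
P₀ = 3.9156/(1+0.089)^1 + 4.3190/(1+0.089)^2 + 78.1959/(1+0.089)^2 = 73.1744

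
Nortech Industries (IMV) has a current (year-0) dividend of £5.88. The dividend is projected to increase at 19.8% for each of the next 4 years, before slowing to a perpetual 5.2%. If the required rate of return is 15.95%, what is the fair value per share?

£91.11

Two-stage DDM. Project D₁…D_4 at 0.198, terminal growth 0.052, discount at r = 0.1595.
D_1 = 7.0442
D_2 = 8.4390
D_3 = 10.1099
D_4 = 12.1117
Terminal value at t=4: TV = D_5/(r−g) = 12.7415/(0.1595−0.052) = 118.5255
P₀ = 7.0442/(1+0.1595)^1 + 8.4390/(1+0.1595)^2 + 10.1099/(1+0.1595)^3 + 12.1117/(1+0.1595)^4 + 118.5255/(1+0.1595)^4 = 91.1119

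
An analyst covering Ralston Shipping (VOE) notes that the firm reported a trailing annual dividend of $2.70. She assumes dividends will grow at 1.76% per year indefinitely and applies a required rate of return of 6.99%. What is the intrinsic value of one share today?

$52.53

Gordon growth model: P₀ = D₁/(r − g). D₁ = 2.70 × (1 + 0.0176) = 2.7475.
P₀ = 2.7475 / (0.0699 − 0.0176) = 2.7475 / 0.0523 = 52.5338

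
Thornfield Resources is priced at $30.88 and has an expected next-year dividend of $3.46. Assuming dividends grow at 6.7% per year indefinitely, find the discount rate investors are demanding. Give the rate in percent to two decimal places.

17.90%

Rearranging the constant-growth DDM: r = D₁/P₀ + g.
r = 3.4600 / 30.88 + 0.067 = 0.11205 + 0.067 = 0.17905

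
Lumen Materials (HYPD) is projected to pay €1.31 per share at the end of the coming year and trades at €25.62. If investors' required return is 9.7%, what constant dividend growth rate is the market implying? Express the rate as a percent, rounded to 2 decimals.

4.59%

From P₀ = D₁/(r − g), the implied growth is g = r − D₁/P₀.
g = 0.097 − 1.31/25.62 = 0.097 − 0.05113 = 0.04587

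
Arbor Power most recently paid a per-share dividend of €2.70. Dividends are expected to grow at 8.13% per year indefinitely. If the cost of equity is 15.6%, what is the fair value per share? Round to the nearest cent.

€39.08

Gordon growth model: P₀ = D₁/(r − g). D₁ = 2.70 × (1 + 0.0813) = 2.9195.
P₀ = 2.9195 / (0.156 − 0.0813) = 2.9195 / 0.0747 = 39.0831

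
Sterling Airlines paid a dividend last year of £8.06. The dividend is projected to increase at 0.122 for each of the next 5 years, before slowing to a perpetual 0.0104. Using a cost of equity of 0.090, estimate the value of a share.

Two-stage DDM. Project D₁…D_5 at 0.122, terminal growth 0.0104, discount at r = 0.09.
D_1 = 9.0433
D_2 = 10.1466
D_3 = 11.3845
D_4 = 12.7734
D_5 = 14.3318
Terminal value at t=5: TV = D_6/(r−g) = 14.4808/(0.09−0.0104) = 181.9196
P₀ = 9.0433/(1+0.09)^1 + 10.1466/(1+0.09)^2 + 11.3845/(1+0.09)^3 + 12.7734/(1+0.09)^4 + 14.3318/(1+0.09)^5 + 181.9196/(1+0.09)^5 = 162.2267

£162.23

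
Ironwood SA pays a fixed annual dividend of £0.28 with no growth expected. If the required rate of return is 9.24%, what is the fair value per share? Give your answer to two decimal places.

Zero-growth DDM (perpetuity): P₀ = D/r = 0.28 / 0.0924 = 3.0303

£3.03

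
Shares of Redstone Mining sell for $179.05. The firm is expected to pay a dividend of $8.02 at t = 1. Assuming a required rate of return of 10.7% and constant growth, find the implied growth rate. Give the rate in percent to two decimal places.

From P₀ = D₁/(r − g), the implied growth is g = r − D₁/P₀.
g = 0.107 − 8.02/179.05 = 0.107 − 0.04479 = 0.06221

6.22%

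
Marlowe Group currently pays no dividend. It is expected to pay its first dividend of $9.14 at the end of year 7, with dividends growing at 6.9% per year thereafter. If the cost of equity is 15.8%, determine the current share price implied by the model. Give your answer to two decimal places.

$42.59

Deferred-dividend DDM. At t=6 the remaining stream is a growing perpetuity with first payment D_7 = 9.14.
V_6 = D_7/(r−g) = 9.14/(0.158−0.069) = 102.6966
P₀ = V_6/(1+r)^6 = 102.6966/(1+0.158)^6 = 42.5897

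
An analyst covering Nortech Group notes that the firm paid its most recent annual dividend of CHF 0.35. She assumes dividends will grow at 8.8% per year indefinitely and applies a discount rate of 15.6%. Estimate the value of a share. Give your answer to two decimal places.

Gordon growth model: P₀ = D₁/(r − g). D₁ = 0.35 × (1 + 0.088) = 0.3808.
P₀ = 0.3808 / (0.156 − 0.088) = 0.3808 / 0.068 = 5.6000

CHF 5.60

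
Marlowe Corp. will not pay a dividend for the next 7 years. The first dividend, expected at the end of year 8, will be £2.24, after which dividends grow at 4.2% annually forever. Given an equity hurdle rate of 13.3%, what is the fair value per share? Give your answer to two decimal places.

Deferred-dividend DDM. At t=7 the remaining stream is a growing perpetuity with first payment D_8 = 2.24.
V_7 = D_8/(r−g) = 2.24/(0.133−0.042) = 24.6154
P₀ = V_7/(1+r)^7 = 24.6154/(1+0.133)^7 = 10.2706

£10.27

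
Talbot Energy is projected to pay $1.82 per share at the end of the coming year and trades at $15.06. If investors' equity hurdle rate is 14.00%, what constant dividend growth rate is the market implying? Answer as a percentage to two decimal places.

From P₀ = D₁/(r − g), the implied growth is g = r − D₁/P₀.
g = 0.14 − 1.82/15.06 = 0.14 − 0.12085 = 0.01915

1.92%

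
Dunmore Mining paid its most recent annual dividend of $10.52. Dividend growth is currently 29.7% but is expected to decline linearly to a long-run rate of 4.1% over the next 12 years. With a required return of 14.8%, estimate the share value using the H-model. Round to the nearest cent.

$253.36

H-model: P₀ = D₀[(1+g_L) + H(g_S−g_L)]/(r−g_L), with H = 12/2 = 6.
P₀ = 10.52 × [(1+0.041) + 6×(0.297−0.041)] / (0.148−0.041)
   = 10.52 × 2.5770 / 0.107 = 253.3649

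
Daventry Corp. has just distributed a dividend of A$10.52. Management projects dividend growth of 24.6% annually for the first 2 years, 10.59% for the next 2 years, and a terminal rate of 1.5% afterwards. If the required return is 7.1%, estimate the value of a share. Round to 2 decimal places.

A$331.53

Three-stage DDM. Project D₁…D_4; terminal Gordon value at t=4 with g = 0.015; discount at r = 0.071.
D_1 = 13.1079
D_2 = 16.3325
D_3 = 18.0621
D_4 = 19.9749
TV_4 = 20.2745/(0.071−0.015) = 362.0442
P₀ = Σ Dₜ/(1+r)ᵗ + TV_4/(1+r)^4 = 331.5340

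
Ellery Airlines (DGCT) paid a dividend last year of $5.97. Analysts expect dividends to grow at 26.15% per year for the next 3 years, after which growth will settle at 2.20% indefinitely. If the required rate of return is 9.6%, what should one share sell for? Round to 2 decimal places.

$149.61

Two-stage DDM. Project D₁…D_3 at 0.2615, terminal growth 0.022, discount at r = 0.096.
D_1 = 7.5312
D_2 = 9.5006
D_3 = 11.9849
Terminal value at t=3: TV = D_4/(r−g) = 12.2486/(0.096−0.022) = 165.5218
P₀ = 7.5312/(1+0.096)^1 + 9.5006/(1+0.096)^2 + 11.9849/(1+0.096)^3 + 165.5218/(1+0.096)^3 = 149.6096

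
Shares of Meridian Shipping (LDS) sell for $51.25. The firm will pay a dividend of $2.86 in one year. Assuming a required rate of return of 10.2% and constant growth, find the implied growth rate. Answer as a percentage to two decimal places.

4.62%

From P₀ = D₁/(r − g), the implied growth is g = r − D₁/P₀.
g = 0.102 − 2.86/51.25 = 0.102 − 0.05580 = 0.04620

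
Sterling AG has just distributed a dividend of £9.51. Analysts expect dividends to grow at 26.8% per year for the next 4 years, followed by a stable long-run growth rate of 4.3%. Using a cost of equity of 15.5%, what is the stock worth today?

£176.95

Two-stage DDM. Project D₁…D_4 at 0.268, terminal growth 0.043, discount at r = 0.155.
D_1 = 12.0587
D_2 = 15.2904
D_3 = 19.3882
D_4 = 24.5843
Terminal value at t=4: TV = D_5/(r−g) = 25.6414/(0.155−0.043) = 228.9411
P₀ = 12.0587/(1+0.155)^1 + 15.2904/(1+0.155)^2 + 19.3882/(1+0.155)^3 + 24.5843/(1+0.155)^4 + 228.9411/(1+0.155)^4 = 176.9457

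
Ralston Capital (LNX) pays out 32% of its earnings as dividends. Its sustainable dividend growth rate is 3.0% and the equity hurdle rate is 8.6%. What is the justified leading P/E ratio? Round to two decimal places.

Justified leading P/E = b/(r−g) = 0.32/(0.086−0.03) = 5.7143

5.71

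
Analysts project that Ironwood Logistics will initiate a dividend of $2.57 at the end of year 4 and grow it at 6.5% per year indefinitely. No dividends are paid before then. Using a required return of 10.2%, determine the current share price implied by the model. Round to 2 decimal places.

Deferred-dividend DDM. At t=3 the remaining stream is a growing perpetuity with first payment D_4 = 2.57.
V_3 = D_4/(r−g) = 2.57/(0.102−0.065) = 69.4595
P₀ = V_3/(1+r)^3 = 69.4595/(1+0.102)^3 = 51.9023

$51.90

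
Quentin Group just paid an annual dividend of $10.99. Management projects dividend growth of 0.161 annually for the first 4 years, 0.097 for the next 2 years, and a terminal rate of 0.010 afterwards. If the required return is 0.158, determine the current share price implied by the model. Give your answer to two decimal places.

Three-stage DDM. Project D₁…D_6; terminal Gordon value at t=6 with g = 0.01; discount at r = 0.158.
D_1 = 12.7594
D_2 = 14.8137
D_3 = 17.1986
D_4 = 19.9676
D_5 = 21.9045
D_6 = 24.0292
TV_6 = 24.2695/(0.158−0.01) = 163.9832
P₀ = Σ Dₜ/(1+r)ᵗ + TV_6/(1+r)^6 = 132.7362

$132.74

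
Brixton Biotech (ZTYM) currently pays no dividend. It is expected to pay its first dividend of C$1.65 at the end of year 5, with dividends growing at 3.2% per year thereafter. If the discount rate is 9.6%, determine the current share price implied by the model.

Deferred-dividend DDM. At t=4 the remaining stream is a growing perpetuity with first payment D_5 = 1.65.
V_4 = D_5/(r−g) = 1.65/(0.096−0.032) = 25.7812
P₀ = V_4/(1+r)^4 = 25.7812/(1+0.096)^4 = 17.8674

C$17.87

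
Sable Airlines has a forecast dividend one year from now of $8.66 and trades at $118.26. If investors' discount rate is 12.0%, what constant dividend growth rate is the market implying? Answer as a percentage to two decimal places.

From P₀ = D₁/(r − g), the implied growth is g = r − D₁/P₀.
g = 0.12 − 8.66/118.26 = 0.12 − 0.07323 = 0.04677

4.68%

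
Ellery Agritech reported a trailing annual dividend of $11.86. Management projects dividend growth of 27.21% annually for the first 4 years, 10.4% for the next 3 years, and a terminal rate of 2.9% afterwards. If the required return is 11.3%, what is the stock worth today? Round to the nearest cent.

Three-stage DDM. Project D₁…D_7; terminal Gordon value at t=7 with g = 0.029; discount at r = 0.113.
D_1 = 15.0871
D_2 = 19.1923
D_3 = 24.4145
D_4 = 31.0577
D_5 = 34.2877
D_6 = 37.8537
D_7 = 41.7904
TV_7 = 43.0024/(0.113−0.029) = 511.9329
P₀ = Σ Dₜ/(1+r)ᵗ + TV_7/(1+r)^7 = 368.6973

$368.70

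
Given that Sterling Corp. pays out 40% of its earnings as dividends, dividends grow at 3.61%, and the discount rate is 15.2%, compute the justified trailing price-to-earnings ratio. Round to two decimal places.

3.58

Justified trailing P/E = b(1+g)/(r−g) = 0.40×(1+0.0361)/(0.152−0.0361) = 3.5758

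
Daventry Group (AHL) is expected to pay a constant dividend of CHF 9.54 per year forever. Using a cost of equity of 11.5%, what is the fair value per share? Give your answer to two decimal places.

CHF 82.96

Zero-growth DDM (perpetuity): P₀ = D/r = 9.54 / 0.115 = 82.9565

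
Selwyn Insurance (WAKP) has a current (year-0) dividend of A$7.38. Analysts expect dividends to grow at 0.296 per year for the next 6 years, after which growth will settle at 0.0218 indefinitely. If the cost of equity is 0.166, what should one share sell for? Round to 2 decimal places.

A$163.76

Two-stage DDM. Project D₁…D_6 at 0.296, terminal growth 0.0218, discount at r = 0.166.
D_1 = 9.5645
D_2 = 12.3956
D_3 = 16.0647
D_4 = 20.8198
D_5 = 26.9824
D_6 = 34.9693
Terminal value at t=6: TV = D_7/(r−g) = 35.7316/(0.166−0.0218) = 247.7918
P₀ = 9.5645/(1+0.166)^1 + 12.3956/(1+0.166)^2 + 16.0647/(1+0.166)^3 + 20.8198/(1+0.166)^4 + 26.9824/(1+0.166)^5 + 34.9693/(1+0.166)^6 + 247.7918/(1+0.166)^6 = 163.7570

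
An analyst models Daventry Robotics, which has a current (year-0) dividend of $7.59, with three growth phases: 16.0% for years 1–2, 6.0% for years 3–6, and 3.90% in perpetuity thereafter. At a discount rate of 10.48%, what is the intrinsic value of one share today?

$158.51

Three-stage DDM. Project D₁…D_6; terminal Gordon value at t=6 with g = 0.039; discount at r = 0.1048.
D_1 = 8.8044
D_2 = 10.2131
D_3 = 10.8259
D_4 = 11.4754
D_5 = 12.1640
D_6 = 12.8938
TV_6 = 13.3967/(0.1048−0.039) = 203.5968
P₀ = Σ Dₜ/(1+r)ᵗ + TV_6/(1+r)^6 = 158.5096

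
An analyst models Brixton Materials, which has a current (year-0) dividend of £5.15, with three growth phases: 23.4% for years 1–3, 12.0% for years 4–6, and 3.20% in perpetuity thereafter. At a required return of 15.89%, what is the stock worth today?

£80.61

Three-stage DDM. Project D₁…D_6; terminal Gordon value at t=6 with g = 0.032; discount at r = 0.1589.
D_1 = 6.3551
D_2 = 7.8422
D_3 = 9.6773
D_4 = 10.8385
D_5 = 12.1392
D_6 = 13.5959
TV_6 = 14.0309/(0.1589−0.032) = 110.5668
P₀ = Σ Dₜ/(1+r)ᵗ + TV_6/(1+r)^6 = 80.6087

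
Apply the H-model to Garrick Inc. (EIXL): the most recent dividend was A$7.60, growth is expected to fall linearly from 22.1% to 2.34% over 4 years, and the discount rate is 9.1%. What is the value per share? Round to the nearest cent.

A$159.49

H-model: P₀ = D₀[(1+g_L) + H(g_S−g_L)]/(r−g_L), with H = 4/2 = 2.
P₀ = 7.60 × [(1+0.0234) + 2×(0.221−0.0234)] / (0.091−0.0234)
   = 7.60 × 1.4186 / 0.0676 = 159.4876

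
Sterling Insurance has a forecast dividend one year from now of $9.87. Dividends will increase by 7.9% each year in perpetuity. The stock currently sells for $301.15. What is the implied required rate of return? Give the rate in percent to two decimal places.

11.18%

Rearranging the constant-growth DDM: r = D₁/P₀ + g.
r = 9.8700 / 301.15 + 0.079 = 0.03277 + 0.079 = 0.11177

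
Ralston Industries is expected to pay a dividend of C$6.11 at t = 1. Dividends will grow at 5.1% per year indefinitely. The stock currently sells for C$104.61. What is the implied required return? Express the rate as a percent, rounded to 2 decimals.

Rearranging the constant-growth DDM: r = D₁/P₀ + g.
r = 6.1100 / 104.61 + 0.051 = 0.05841 + 0.051 = 0.10941

10.94%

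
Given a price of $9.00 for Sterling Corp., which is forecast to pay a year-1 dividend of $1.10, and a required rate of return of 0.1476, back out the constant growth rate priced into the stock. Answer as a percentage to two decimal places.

2.54%

From P₀ = D₁/(r − g), the implied growth is g = r − D₁/P₀.
g = 0.1476 − 1.10/9.00 = 0.1476 − 0.12222 = 0.02538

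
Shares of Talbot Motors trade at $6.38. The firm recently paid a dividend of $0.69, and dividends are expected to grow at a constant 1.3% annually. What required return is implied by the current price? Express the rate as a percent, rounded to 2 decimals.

12.26%

Rearranging the constant-growth DDM: r = D₁/P₀ + g.
D₁ = 0.69 × (1 + 0.013) = 0.6990.
r = 0.6990 / 6.38 + 0.013 = 0.10956 + 0.013 = 0.12256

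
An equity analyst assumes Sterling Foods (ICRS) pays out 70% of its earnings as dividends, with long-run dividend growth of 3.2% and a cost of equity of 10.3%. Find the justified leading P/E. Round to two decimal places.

9.86

Justified leading P/E = b/(r−g) = 0.70/(0.103−0.032) = 9.8592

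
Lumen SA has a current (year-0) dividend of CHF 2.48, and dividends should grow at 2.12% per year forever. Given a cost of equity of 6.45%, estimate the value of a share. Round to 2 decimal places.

CHF 58.49

Gordon growth model: P₀ = D₁/(r − g). D₁ = 2.48 × (1 + 0.0212) = 2.5326.
P₀ = 2.5326 / (0.0645 − 0.0212) = 2.5326 / 0.0433 = 58.4891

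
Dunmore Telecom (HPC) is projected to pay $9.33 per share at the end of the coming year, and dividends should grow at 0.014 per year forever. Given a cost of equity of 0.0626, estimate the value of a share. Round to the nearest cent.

$191.98

Gordon growth model: P₀ = D₁/(r − g), with D₁ = 9.33 given directly.
P₀ = 9.3300 / (0.0626 − 0.014) = 9.3300 / 0.0486 = 191.9753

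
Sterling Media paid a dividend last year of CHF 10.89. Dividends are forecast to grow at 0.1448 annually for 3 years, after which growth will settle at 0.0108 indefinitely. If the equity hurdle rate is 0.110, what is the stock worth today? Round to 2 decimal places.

CHF 156.49

Two-stage DDM. Project D₁…D_3 at 0.1448, terminal growth 0.0108, discount at r = 0.11.
D_1 = 12.4669
D_2 = 14.2721
D_3 = 16.3387
Terminal value at t=3: TV = D_4/(r−g) = 16.5151/(0.11−0.0108) = 166.4832
P₀ = 12.4669/(1+0.11)^1 + 14.2721/(1+0.11)^2 + 16.3387/(1+0.11)^3 + 166.4832/(1+0.11)^3 = 156.4927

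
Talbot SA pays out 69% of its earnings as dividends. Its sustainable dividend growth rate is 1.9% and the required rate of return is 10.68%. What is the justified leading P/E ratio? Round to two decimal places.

Justified leading P/E = b/(r−g) = 0.69/(0.1068−0.019) = 7.8588

7.86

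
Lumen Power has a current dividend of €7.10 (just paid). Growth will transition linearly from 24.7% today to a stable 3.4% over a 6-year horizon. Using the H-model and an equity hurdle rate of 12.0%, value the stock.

€138.12

H-model: P₀ = D₀[(1+g_L) + H(g_S−g_L)]/(r−g_L), with H = 6/2 = 3.
P₀ = 7.10 × [(1+0.034) + 3×(0.247−0.034)] / (0.12−0.034)
   = 7.10 × 1.6730 / 0.086 = 138.1198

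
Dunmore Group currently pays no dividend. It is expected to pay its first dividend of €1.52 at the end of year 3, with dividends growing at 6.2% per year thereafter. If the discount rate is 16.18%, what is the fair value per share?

€11.28

Deferred-dividend DDM. At t=2 the remaining stream is a growing perpetuity with first payment D_3 = 1.52.
V_2 = D_3/(r−g) = 1.52/(0.1618−0.062) = 15.2305
P₀ = V_2/(1+r)^2 = 15.2305/(1+0.1618)^2 = 11.2837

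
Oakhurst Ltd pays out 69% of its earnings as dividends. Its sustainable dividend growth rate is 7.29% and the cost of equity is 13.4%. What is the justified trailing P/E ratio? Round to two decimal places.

Justified trailing P/E = b(1+g)/(r−g) = 0.69×(1+0.0729)/(0.134−0.0729) = 12.1162

12.12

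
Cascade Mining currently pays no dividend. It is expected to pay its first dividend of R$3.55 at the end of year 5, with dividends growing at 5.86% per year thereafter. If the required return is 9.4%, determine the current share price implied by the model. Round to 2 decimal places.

R$70.01

Deferred-dividend DDM. At t=4 the remaining stream is a growing perpetuity with first payment D_5 = 3.55.
V_4 = D_5/(r−g) = 3.55/(0.094−0.0586) = 100.2825
P₀ = V_4/(1+r)^4 = 100.2825/(1+0.094)^4 = 70.0093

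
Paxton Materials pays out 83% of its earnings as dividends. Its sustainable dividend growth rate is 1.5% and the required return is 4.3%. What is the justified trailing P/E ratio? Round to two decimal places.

30.09

Justified trailing P/E = b(1+g)/(r−g) = 0.83×(1+0.015)/(0.043−0.015) = 30.0875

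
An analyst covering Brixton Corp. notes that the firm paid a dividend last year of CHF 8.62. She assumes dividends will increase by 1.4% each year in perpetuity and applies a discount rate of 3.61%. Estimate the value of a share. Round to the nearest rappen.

CHF 395.51

Gordon growth model: P₀ = D₁/(r − g). D₁ = 8.62 × (1 + 0.014) = 8.7407.
P₀ = 8.7407 / (0.0361 − 0.014) = 8.7407 / 0.0221 = 395.5059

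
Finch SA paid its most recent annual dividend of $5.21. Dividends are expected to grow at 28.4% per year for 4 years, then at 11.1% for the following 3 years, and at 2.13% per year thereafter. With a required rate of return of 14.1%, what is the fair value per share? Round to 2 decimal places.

Three-stage DDM. Project D₁…D_7; terminal Gordon value at t=7 with g = 0.0213; discount at r = 0.141.
D_1 = 6.6896
D_2 = 8.5895
D_3 = 11.0289
D_4 = 14.1611
D_5 = 15.7330
D_6 = 17.4794
D_7 = 19.4196
TV_7 = 19.8332/(0.141−0.0213) = 165.6911
P₀ = Σ Dₜ/(1+r)ᵗ + TV_7/(1+r)^7 = 117.8221

$117.82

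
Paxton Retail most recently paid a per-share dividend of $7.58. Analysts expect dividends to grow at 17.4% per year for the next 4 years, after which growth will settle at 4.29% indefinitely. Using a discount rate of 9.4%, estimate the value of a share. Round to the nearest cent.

$241.44

Two-stage DDM. Project D₁…D_4 at 0.174, terminal growth 0.0429, discount at r = 0.094.
D_1 = 8.8989
D_2 = 10.4473
D_3 = 12.2652
D_4 = 14.3993
Terminal value at t=4: TV = D_5/(r−g) = 15.0170/(0.094−0.0429) = 293.8755
P₀ = 8.8989/(1+0.094)^1 + 10.4473/(1+0.094)^2 + 12.2652/(1+0.094)^3 + 14.3993/(1+0.094)^4 + 293.8755/(1+0.094)^4 = 241.4440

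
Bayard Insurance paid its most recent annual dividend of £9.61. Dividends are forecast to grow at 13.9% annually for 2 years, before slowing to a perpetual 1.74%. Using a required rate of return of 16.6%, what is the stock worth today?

Two-stage DDM. Project D₁…D_2 at 0.139, terminal growth 0.0174, discount at r = 0.166.
D_1 = 10.9458
D_2 = 12.4673
Terminal value at t=2: TV = D_3/(r−g) = 12.6842/(0.166−0.0174) = 85.3579
P₀ = 10.9458/(1+0.166)^1 + 12.4673/(1+0.166)^2 + 85.3579/(1+0.166)^2 = 81.3412

£81.34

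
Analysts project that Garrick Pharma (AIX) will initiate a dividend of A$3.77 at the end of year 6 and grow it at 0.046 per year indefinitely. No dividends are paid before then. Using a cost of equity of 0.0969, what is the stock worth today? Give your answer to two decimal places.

Deferred-dividend DDM. At t=5 the remaining stream is a growing perpetuity with first payment D_6 = 3.77.
V_5 = D_6/(r−g) = 3.77/(0.0969−0.046) = 74.0668
P₀ = V_5/(1+r)^5 = 74.0668/(1+0.0969)^5 = 46.6432

A$46.64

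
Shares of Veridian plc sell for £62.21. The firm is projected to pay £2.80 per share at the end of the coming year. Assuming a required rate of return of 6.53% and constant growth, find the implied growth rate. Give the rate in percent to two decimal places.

2.03%

From P₀ = D₁/(r − g), the implied growth is g = r − D₁/P₀.
g = 0.0653 − 2.80/62.21 = 0.0653 − 0.04501 = 0.02029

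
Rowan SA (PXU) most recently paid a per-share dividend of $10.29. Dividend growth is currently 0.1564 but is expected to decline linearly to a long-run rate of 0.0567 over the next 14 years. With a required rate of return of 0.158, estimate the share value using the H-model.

H-model: P₀ = D₀[(1+g_L) + H(g_S−g_L)]/(r−g_L), with H = 14/2 = 7.
P₀ = 10.29 × [(1+0.0567) + 7×(0.1564−0.0567)] / (0.158−0.0567)
   = 10.29 × 1.7546 / 0.1013 = 178.2313

$178.23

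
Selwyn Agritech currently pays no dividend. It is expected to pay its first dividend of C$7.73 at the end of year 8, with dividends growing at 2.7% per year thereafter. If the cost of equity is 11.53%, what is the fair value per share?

Deferred-dividend DDM. At t=7 the remaining stream is a growing perpetuity with first payment D_8 = 7.73.
V_7 = D_8/(r−g) = 7.73/(0.1153−0.027) = 87.5425
P₀ = V_7/(1+r)^7 = 87.5425/(1+0.1153)^7 = 40.7828

C$40.78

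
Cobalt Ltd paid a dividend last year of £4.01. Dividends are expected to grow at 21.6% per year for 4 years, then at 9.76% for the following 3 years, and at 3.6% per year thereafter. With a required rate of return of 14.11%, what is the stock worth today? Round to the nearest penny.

Three-stage DDM. Project D₁…D_7; terminal Gordon value at t=7 with g = 0.036; discount at r = 0.1411.
D_1 = 4.8762
D_2 = 5.9294
D_3 = 7.2102
D_4 = 8.7676
D_5 = 9.6233
D_6 = 10.5625
D_7 = 11.5934
TV_7 = 12.0108/(0.1411−0.036) = 114.2794
P₀ = Σ Dₜ/(1+r)ᵗ + TV_7/(1+r)^7 = 78.5740

£78.57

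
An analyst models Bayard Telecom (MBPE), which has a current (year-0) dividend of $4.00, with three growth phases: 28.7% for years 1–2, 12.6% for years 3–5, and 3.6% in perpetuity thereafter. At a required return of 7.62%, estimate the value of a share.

$198.15

Three-stage DDM. Project D₁…D_5; terminal Gordon value at t=5 with g = 0.036; discount at r = 0.0762.
D_1 = 5.1480
D_2 = 6.6255
D_3 = 7.4603
D_4 = 8.4003
D_5 = 9.4587
TV_5 = 9.7992/(0.0762−0.036) = 243.7620
P₀ = Σ Dₜ/(1+r)ᵗ + TV_5/(1+r)^5 = 198.1531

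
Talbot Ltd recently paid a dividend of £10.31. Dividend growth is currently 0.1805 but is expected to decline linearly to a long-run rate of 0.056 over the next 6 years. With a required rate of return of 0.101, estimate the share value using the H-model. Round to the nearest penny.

£327.51

H-model: P₀ = D₀[(1+g_L) + H(g_S−g_L)]/(r−g_L), with H = 6/2 = 3.
P₀ = 10.31 × [(1+0.056) + 3×(0.1805−0.056)] / (0.101−0.056)
   = 10.31 × 1.4295 / 0.045 = 327.5143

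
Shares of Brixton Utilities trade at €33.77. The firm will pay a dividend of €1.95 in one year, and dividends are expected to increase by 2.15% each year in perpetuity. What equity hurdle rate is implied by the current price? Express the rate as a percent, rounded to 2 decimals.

7.92%

Rearranging the constant-growth DDM: r = D₁/P₀ + g.
r = 1.9500 / 33.77 + 0.0215 = 0.05774 + 0.0215 = 0.07924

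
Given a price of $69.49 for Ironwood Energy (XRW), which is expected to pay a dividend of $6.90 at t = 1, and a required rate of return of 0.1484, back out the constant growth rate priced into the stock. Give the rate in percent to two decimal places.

From P₀ = D₁/(r − g), the implied growth is g = r − D₁/P₀.
g = 0.1484 − 6.90/69.49 = 0.1484 − 0.09929 = 0.04911

4.91%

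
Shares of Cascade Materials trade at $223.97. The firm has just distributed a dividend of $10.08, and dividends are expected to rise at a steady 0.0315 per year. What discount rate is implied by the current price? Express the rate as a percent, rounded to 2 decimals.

Rearranging the constant-growth DDM: r = D₁/P₀ + g.
D₁ = 10.08 × (1 + 0.0315) = 10.3975.
r = 10.3975 / 223.97 + 0.0315 = 0.04642 + 0.0315 = 0.07792

7.79%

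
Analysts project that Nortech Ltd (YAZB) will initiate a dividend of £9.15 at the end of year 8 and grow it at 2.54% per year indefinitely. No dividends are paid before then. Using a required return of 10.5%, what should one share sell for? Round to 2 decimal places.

Deferred-dividend DDM. At t=7 the remaining stream is a growing perpetuity with first payment D_8 = 9.15.
V_7 = D_8/(r−g) = 9.15/(0.105−0.0254) = 114.9497
P₀ = V_7/(1+r)^7 = 114.9497/(1+0.105)^7 = 57.1442

£57.14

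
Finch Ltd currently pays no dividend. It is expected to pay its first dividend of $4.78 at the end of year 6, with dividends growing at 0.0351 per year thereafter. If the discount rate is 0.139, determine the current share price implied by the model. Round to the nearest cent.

$24.00

Deferred-dividend DDM. At t=5 the remaining stream is a growing perpetuity with first payment D_6 = 4.78.
V_5 = D_6/(r−g) = 4.78/(0.139−0.0351) = 46.0058
P₀ = V_5/(1+r)^5 = 46.0058/(1+0.139)^5 = 23.9990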